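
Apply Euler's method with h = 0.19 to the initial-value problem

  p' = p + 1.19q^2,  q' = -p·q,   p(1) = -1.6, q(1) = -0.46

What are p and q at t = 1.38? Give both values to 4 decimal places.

Euler on (p,q): p_{n+1} = p_n + h·p', q_{n+1} = q_n + h·q'.
1.000000: (-1.600000, -0.460000); f=(-1.348196, -0.736000) → (-1.856157, -0.599840)
1.190000: (-1.856157, -0.599840); f=(-1.427986, -1.113397) → (-2.127475, -0.811385)
(p(1.38), q(1.38)) ≈ (-2.1275, -0.8114)

-2.1275, -0.8114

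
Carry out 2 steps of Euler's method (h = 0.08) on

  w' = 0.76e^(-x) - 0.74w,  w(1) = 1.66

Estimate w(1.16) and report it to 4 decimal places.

Euler: w_{n+1} = w_n + h·f(x_n, w_n).
x=1.000000, w=1.660000: f=-0.948812 → w ← 1.660000 + 0.08·(-0.948812) = 1.584095
x=1.080000, w=1.584095: f=-0.914138 → w ← 1.584095 + 0.08·(-0.914138) = 1.510964
w(1.16) ≈ 1.5110

1.5110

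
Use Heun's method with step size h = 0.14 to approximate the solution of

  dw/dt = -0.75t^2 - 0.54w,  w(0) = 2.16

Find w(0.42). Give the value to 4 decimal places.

Heun: k1 = f(t_n, w_n); k2 = f(t_n + h, w_n + h·k1); w_{n+1} = w_n + (h/2)·(k1 + k2).
t=0.000000, w=2.160000:
  k1 = f(0.000000, 2.160000) = -1.166400
  k2 = f(0.140000, 1.996704) = -1.092920
  w ← 2.160000 + (0.14/2)·(-1.166400 + (-1.092920)) = 2.001848
t=0.140000, w=2.001848:
  k1 = f(0.140000, 2.001848) = -1.095698
  k2 = f(0.280000, 1.848450) = -1.056963
  w ← 2.001848 + (0.14/2)·(-1.095698 + (-1.056963)) = 1.851161
t=0.280000, w=1.851161:
  k1 = f(0.280000, 1.851161) = -1.058427
  k2 = f(0.420000, 1.702982) = -1.051910
  w ← 1.851161 + (0.14/2)·(-1.058427 + (-1.051910)) = 1.703438
w(0.42) ≈ 1.7034

1.7034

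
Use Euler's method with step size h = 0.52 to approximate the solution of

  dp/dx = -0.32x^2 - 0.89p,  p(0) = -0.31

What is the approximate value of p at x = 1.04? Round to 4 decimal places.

Euler: p_{n+1} = p_n + h·f(x_n, p_n).
x=0.000000, p=-0.310000: f=0.275900 → p ← -0.310000 + 0.52·0.275900 = -0.166532
x=0.520000, p=-0.166532: f=0.061685 → p ← -0.166532 + 0.52·0.061685 = -0.134456
p(1.04) ≈ -0.1345

-0.1345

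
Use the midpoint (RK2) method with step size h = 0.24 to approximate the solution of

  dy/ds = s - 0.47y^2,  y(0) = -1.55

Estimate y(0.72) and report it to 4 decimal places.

Midpoint: k1 = f(s_n, y_n); k2 = f(s_n + h/2, y_n + (h/2)·k1); y_{n+1} = y_n + h·k2.
s=0.000000, y=-1.550000:
  k1 = f(0.000000, -1.550000) = -1.129175
  k2 = f(0.120000, -1.685501) = -1.215229
  y ← -1.550000 + 0.24·(-1.215229) = -1.841655
s=0.240000, y=-1.841655:
  k1 = f(0.240000, -1.841655) = -1.354096
  k2 = f(0.360000, -2.004147) = -1.527804
  y ← -1.841655 + 0.24·(-1.527804) = -2.208328
s=0.480000, y=-2.208328:
  k1 = f(0.480000, -2.208328) = -1.812055
  k2 = f(0.600000, -2.425774) = -2.165659
  y ← -2.208328 + 0.24·(-2.165659) = -2.728086
y(0.72) ≈ -2.7281

-2.7281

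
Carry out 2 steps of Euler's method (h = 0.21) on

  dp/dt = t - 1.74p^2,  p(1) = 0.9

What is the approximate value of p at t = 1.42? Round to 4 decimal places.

Euler: p_{n+1} = p_n + h·f(t_n, p_n).
t=1.000000, p=0.900000: f=-0.409400 → p ← 0.900000 + 0.21·(-0.409400) = 0.814026
t=1.210000, p=0.814026: f=0.057009 → p ← 0.814026 + 0.21·0.057009 = 0.825998
p(1.42) ≈ 0.8260

0.8260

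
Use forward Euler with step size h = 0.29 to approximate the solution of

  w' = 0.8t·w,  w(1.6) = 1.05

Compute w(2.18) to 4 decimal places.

Euler: w_{n+1} = w_n + h·f(t_n, w_n).
t=1.600000, w=1.050000: f=1.344000 → w ← 1.050000 + 0.29·1.344000 = 1.439760
t=1.890000, w=1.439760: f=2.176917 → w ← 1.439760 + 0.29·2.176917 = 2.071066
w(2.18) ≈ 2.0711

2.0711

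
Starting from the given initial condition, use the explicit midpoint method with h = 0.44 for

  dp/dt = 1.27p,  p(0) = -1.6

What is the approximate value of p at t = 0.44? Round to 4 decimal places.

-2.7439

Midpoint: k1 = f(t_n, p_n); k2 = f(t_n + h/2, p_n + (h/2)·k1); p_{n+1} = p_n + h·k2.
t=0.000000, p=-1.600000:
  k1 = f(0.000000, -1.600000) = -2.032000
  k2 = f(0.220000, -2.047040) = -2.599741
  p ← -1.600000 + 0.44·(-2.599741) = -2.743886
p(0.44) ≈ -2.7439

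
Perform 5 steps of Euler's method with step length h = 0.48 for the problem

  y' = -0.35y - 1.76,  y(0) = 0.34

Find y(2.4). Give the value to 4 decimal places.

-2.8883

Euler: y_{n+1} = y_n + h·f(t_n, y_n).
t=0.000000, y=0.340000: f=-1.879000 → y ← 0.340000 + 0.48·(-1.879000) = -0.561920
t=0.480000, y=-0.561920: f=-1.563328 → y ← -0.561920 + 0.48·(-1.563328) = -1.312317
t=0.960000, y=-1.312317: f=-1.300689 → y ← -1.312317 + 0.48·(-1.300689) = -1.936648
t=1.440000, y=-1.936648: f=-1.082173 → y ← -1.936648 + 0.48·(-1.082173) = -2.456091
t=1.920000, y=-2.456091: f=-0.900368 → y ← -2.456091 + 0.48·(-0.900368) = -2.888268
y(2.4) ≈ -2.8883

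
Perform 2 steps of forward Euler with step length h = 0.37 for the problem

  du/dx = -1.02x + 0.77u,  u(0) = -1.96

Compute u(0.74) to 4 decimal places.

-3.3755

Euler: u_{n+1} = u_n + h·f(x_n, u_n).
x=0.000000, u=-1.960000: f=-1.509200 → u ← -1.960000 + 0.37·(-1.509200) = -2.518404
x=0.370000, u=-2.518404: f=-2.316571 → u ← -2.518404 + 0.37·(-2.316571) = -3.375535
u(0.74) ≈ -3.3755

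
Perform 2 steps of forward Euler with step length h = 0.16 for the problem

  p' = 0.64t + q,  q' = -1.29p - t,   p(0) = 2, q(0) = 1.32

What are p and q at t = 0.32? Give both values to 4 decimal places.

2.3727, 0.4252

Euler on (p,q): p_{n+1} = p_n + h·p', q_{n+1} = q_n + h·q'.
0.000000: (2.000000, 1.320000); f=(1.320000, -2.580000) → (2.211200, 0.907200)
0.160000: (2.211200, 0.907200); f=(1.009600, -3.012448) → (2.372736, 0.425208)
(p(0.32), q(0.32)) ≈ (2.3727, 0.4252)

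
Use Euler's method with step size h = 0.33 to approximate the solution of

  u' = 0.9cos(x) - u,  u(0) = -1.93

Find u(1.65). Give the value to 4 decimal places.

0.1720

Euler: u_{n+1} = u_n + h·f(x_n, u_n).
x=0.000000, u=-1.930000: f=2.830000 → u ← -1.930000 + 0.33·2.830000 = -0.996100
x=0.330000, u=-0.996100: f=1.847538 → u ← -0.996100 + 0.33·1.847538 = -0.386412
x=0.660000, u=-0.386412: f=1.097405 → u ← -0.386412 + 0.33·1.097405 = -0.024269
x=0.990000, u=-0.024269: f=0.518090 → u ← -0.024269 + 0.33·0.518090 = 0.146701
x=1.320000, u=0.146701: f=0.076657 → u ← 0.146701 + 0.33·0.076657 = 0.171998
u(1.65) ≈ 0.1720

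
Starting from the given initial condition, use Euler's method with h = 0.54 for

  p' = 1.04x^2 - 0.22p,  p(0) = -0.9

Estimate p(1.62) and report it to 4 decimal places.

0.1835

Euler: p_{n+1} = p_n + h·f(x_n, p_n).
x=0.000000, p=-0.900000: f=0.198000 → p ← -0.900000 + 0.54·0.198000 = -0.793080
x=0.540000, p=-0.793080: f=0.477742 → p ← -0.793080 + 0.54·0.477742 = -0.535100
x=1.080000, p=-0.535100: f=1.330778 → p ← -0.535100 + 0.54·1.330778 = 0.183521
p(1.62) ≈ 0.1835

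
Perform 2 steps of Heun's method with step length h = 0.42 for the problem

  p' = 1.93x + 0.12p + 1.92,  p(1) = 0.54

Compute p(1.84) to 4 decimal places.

4.6967

Heun: k1 = f(x_n, p_n); k2 = f(x_n + h, p_n + h·k1); p_{n+1} = p_n + (h/2)·(k1 + k2).
x=1.000000, p=0.540000:
  k1 = f(1.000000, 0.540000) = 3.914800
  k2 = f(1.420000, 2.184216) = 4.922706
  p ← 0.540000 + (0.42/2)·(3.914800 + 4.922706) = 2.395876
x=1.420000, p=2.395876:
  k1 = f(1.420000, 2.395876) = 4.948105
  k2 = f(1.840000, 4.474080) = 6.008090
  p ← 2.395876 + (0.42/2)·(4.948105 + 6.008090) = 4.696677
p(1.84) ≈ 4.6967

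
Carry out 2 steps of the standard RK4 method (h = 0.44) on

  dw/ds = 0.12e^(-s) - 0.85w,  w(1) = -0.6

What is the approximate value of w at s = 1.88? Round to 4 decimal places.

RK4: k1 = f(s_n, w_n); k2 = f(s_n + h/2, w_n + (h/2)·k1); k3 = f(s_n + h/2, w_n + (h/2)·k2); k4 = f(s_n + h, w_n + h·k3); w_{n+1} = w_n + (h/6)·(k1 + 2k2 + 2k3 + k4).
s=1.000000, w=-0.600000:
  k1 = f(1.000000, -0.600000) = 0.554146
  k2 = f(1.220000, -0.478088) = 0.441802
  k3 = f(1.220000, -0.502803) = 0.462811
  k4 = f(1.440000, -0.396363) = 0.365340
  w ← -0.600000 + (0.44/6)·(k1 + 2k2 + 2k3 + k4) = -0.399894
s=1.440000, w=-0.399894:
  k1 = f(1.440000, -0.399894) = 0.368342
  k2 = f(1.660000, -0.318859) = 0.293847
  k3 = f(1.660000, -0.335248) = 0.307778
  k4 = f(1.880000, -0.264472) = 0.243112
  w ← -0.399894 + (0.44/6)·(k1 + 2k2 + 2k3 + k4) = -0.266816
w(1.88) ≈ -0.2668

-0.2668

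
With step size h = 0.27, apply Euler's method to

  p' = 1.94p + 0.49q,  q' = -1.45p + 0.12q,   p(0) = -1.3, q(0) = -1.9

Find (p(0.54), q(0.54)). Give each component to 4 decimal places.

Euler on (p,q): p_{n+1} = p_n + h·p', q_{n+1} = q_n + h·q'.
0.000000: (-1.300000, -1.900000); f=(-3.453000, 1.657000) → (-2.232310, -1.452610)
0.270000: (-2.232310, -1.452610); f=(-5.042460, 3.062536) → (-3.593774, -0.625725)
(p(0.54), q(0.54)) ≈ (-3.5938, -0.6257)

-3.5938, -0.6257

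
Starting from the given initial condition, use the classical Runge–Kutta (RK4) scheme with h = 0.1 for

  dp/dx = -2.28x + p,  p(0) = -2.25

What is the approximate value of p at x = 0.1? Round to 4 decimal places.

-2.4984

RK4: k1 = f(x_n, p_n); k2 = f(x_n + h/2, p_n + (h/2)·k1); k3 = f(x_n + h/2, p_n + (h/2)·k2); k4 = f(x_n + h, p_n + h·k3); p_{n+1} = p_n + (h/6)·(k1 + 2k2 + 2k3 + k4).
x=0.000000, p=-2.250000:
  k1 = f(0.000000, -2.250000) = -2.250000
  k2 = f(0.050000, -2.362500) = -2.476500
  k3 = f(0.050000, -2.373825) = -2.487825
  k4 = f(0.100000, -2.498782) = -2.726782
  p ← -2.250000 + (0.1/6)·(k1 + 2k2 + 2k3 + k4) = -2.498424
p(0.1) ≈ -2.4984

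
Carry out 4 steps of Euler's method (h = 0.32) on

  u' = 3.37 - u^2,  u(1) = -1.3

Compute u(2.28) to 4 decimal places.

1.8183

Euler: u_{n+1} = u_n + h·f(t_n, u_n).
t=1.000000, u=-1.300000: f=1.680000 → u ← -1.300000 + 0.32·1.680000 = -0.762400
t=1.320000, u=-0.762400: f=2.788746 → u ← -0.762400 + 0.32·2.788746 = 0.129999
t=1.640000, u=0.129999: f=3.353100 → u ← 0.129999 + 0.32·3.353100 = 1.202991
t=1.960000, u=1.202991: f=1.922813 → u ← 1.202991 + 0.32·1.922813 = 1.818291
u(2.28) ≈ 1.8183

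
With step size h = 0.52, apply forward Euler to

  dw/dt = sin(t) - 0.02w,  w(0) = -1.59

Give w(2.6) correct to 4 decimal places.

Euler: w_{n+1} = w_n + h·f(t_n, w_n).
t=0.000000, w=-1.590000: f=0.031800 → w ← -1.590000 + 0.52·0.031800 = -1.573464
t=0.520000, w=-1.573464: f=0.528349 → w ← -1.573464 + 0.52·0.528349 = -1.298722
t=1.040000, w=-1.298722: f=0.888379 → w ← -1.298722 + 0.52·0.888379 = -0.836765
t=1.560000, w=-0.836765: f=1.016677 → w ← -0.836765 + 0.52·1.016677 = -0.308093
t=2.080000, w=-0.308093: f=0.879295 → w ← -0.308093 + 0.52·0.879295 = 0.149140
w(2.6) ≈ 0.1491

0.1491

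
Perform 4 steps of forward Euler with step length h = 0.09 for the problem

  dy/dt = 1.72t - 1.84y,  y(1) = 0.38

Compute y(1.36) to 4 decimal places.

0.7406

Euler: y_{n+1} = y_n + h·f(t_n, y_n).
t=1.000000, y=0.380000: f=1.020800 → y ← 0.380000 + 0.09·1.020800 = 0.471872
t=1.090000, y=0.471872: f=1.006556 → y ← 0.471872 + 0.09·1.006556 = 0.562462
t=1.180000, y=0.562462: f=0.994670 → y ← 0.562462 + 0.09·0.994670 = 0.651982
t=1.270000, y=0.651982: f=0.984753 → y ← 0.651982 + 0.09·0.984753 = 0.740610
y(1.36) ≈ 0.7406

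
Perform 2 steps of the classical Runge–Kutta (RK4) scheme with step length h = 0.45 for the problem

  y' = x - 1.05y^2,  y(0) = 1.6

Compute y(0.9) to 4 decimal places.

RK4: k1 = f(x_n, y_n); k2 = f(x_n + h/2, y_n + (h/2)·k1); k3 = f(x_n + h/2, y_n + (h/2)·k2); k4 = f(x_n + h, y_n + h·k3); y_{n+1} = y_n + (h/6)·(k1 + 2k2 + 2k3 + k4).
x=0.000000, y=1.600000:
  k1 = f(0.000000, 1.600000) = -2.688000
  k2 = f(0.225000, 0.995200) = -0.814944
  k3 = f(0.225000, 1.416638) = -1.882205
  k4 = f(0.450000, 0.753008) = -0.145372
  y ← 1.600000 + (0.45/6)·(k1 + 2k2 + 2k3 + k4) = 0.982925
x=0.450000, y=0.982925:
  k1 = f(0.450000, 0.982925) = -0.564448
  k2 = f(0.675000, 0.855924) = -0.094236
  k3 = f(0.675000, 0.961722) = -0.296154
  k4 = f(0.900000, 0.849655) = 0.141990
  y ← 0.982925 + (0.45/6)·(k1 + 2k2 + 2k3 + k4) = 0.892682
y(0.9) ≈ 0.8927

0.8927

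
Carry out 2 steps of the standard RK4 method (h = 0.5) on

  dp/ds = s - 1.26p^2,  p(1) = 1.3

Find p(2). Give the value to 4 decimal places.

RK4: k1 = f(s_n, p_n); k2 = f(s_n + h/2, p_n + (h/2)·k1); k3 = f(s_n + h/2, p_n + (h/2)·k2); k4 = f(s_n + h, p_n + h·k3); p_{n+1} = p_n + (h/6)·(k1 + 2k2 + 2k3 + k4).
s=1.000000, p=1.300000:
  k1 = f(1.000000, 1.300000) = -1.129400
  k2 = f(1.250000, 1.017650) = -0.054871
  k3 = f(1.250000, 1.286282) = -0.834698
  k4 = f(1.500000, 0.882651) = 0.518368
  p ← 1.300000 + (0.5/6)·(k1 + 2k2 + 2k3 + k4) = 1.100819
s=1.500000, p=1.100819:
  k1 = f(1.500000, 1.100819) = -0.026872
  k2 = f(1.750000, 1.094101) = 0.241707
  k3 = f(1.750000, 1.161246) = 0.050899
  k4 = f(2.000000, 1.126269) = 0.401713
  p ← 1.100819 + (0.5/6)·(k1 + 2k2 + 2k3 + k4) = 1.180824
p(2) ≈ 1.1808

1.1808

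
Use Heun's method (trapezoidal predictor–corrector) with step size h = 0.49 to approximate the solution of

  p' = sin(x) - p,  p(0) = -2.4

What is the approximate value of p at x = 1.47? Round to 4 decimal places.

-0.0417

Heun: k1 = f(x_n, p_n); k2 = f(x_n + h, p_n + h·k1); p_{n+1} = p_n + (h/2)·(k1 + k2).
x=0.000000, p=-2.400000:
  k1 = f(0.000000, -2.400000) = 2.400000
  k2 = f(0.490000, -1.224000) = 1.694626
  p ← -2.400000 + (0.49/2)·(2.400000 + 1.694626) = -1.396817
x=0.490000, p=-1.396817:
  k1 = f(0.490000, -1.396817) = 1.867443
  k2 = f(0.980000, -0.481770) = 1.312267
  p ← -1.396817 + (0.49/2)·(1.867443 + 1.312267) = -0.617788
x=0.980000, p=-0.617788:
  k1 = f(0.980000, -0.617788) = 1.448285
  k2 = f(1.470000, 0.091872) = 0.903052
  p ← -0.617788 + (0.49/2)·(1.448285 + 0.903052) = -0.041710
p(1.47) ≈ -0.0417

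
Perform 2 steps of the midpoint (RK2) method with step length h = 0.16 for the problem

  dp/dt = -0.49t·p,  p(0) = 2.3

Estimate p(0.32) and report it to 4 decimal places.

2.2428

Midpoint: k1 = f(t_n, p_n); k2 = f(t_n + h/2, p_n + (h/2)·k1); p_{n+1} = p_n + h·k2.
t=0.000000, p=2.300000:
  k1 = f(0.000000, 2.300000) = 0.000000
  k2 = f(0.080000, 2.300000) = -0.090160
  p ← 2.300000 + 0.16·(-0.090160) = 2.285574
t=0.160000, p=2.285574:
  k1 = f(0.160000, 2.285574) = -0.179189
  k2 = f(0.240000, 2.271239) = -0.267098
  p ← 2.285574 + 0.16·(-0.267098) = 2.242839
p(0.32) ≈ 2.2428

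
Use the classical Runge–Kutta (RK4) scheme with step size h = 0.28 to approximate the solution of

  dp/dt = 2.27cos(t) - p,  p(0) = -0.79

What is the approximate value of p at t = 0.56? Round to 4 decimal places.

0.4649

RK4: k1 = f(t_n, p_n); k2 = f(t_n + h/2, p_n + (h/2)·k1); k3 = f(t_n + h/2, p_n + (h/2)·k2); k4 = f(t_n + h, p_n + h·k3); p_{n+1} = p_n + (h/6)·(k1 + 2k2 + 2k3 + k4).
t=0.000000, p=-0.790000:
  k1 = f(0.000000, -0.790000) = 3.060000
  k2 = f(0.140000, -0.361600) = 2.609390
  k3 = f(0.140000, -0.424685) = 2.672476
  k4 = f(0.280000, -0.041707) = 2.223303
  p ← -0.790000 + (0.28/6)·(k1 + 2k2 + 2k3 + k4) = -0.050472
t=0.280000, p=-0.050472:
  k1 = f(0.280000, -0.050472) = 2.232068
  k2 = f(0.420000, 0.262018) = 1.810694
  k3 = f(0.420000, 0.203025) = 1.869686
  k4 = f(0.560000, 0.473040) = 1.450229
  p ← -0.050472 + (0.28/6)·(k1 + 2k2 + 2k3 + k4) = 0.464871
p(0.56) ≈ 0.4649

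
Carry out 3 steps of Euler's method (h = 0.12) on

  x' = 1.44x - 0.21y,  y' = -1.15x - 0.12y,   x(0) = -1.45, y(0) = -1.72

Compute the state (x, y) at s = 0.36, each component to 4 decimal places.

Euler on (x,y): x_{n+1} = x_n + h·x', y_{n+1} = y_n + h·y'.
0.000000: (-1.450000, -1.720000); f=(-1.726800, 1.873900) → (-1.657216, -1.495132)
0.120000: (-1.657216, -1.495132); f=(-2.072413, 2.085214) → (-1.905906, -1.244906)
0.240000: (-1.905906, -1.244906); f=(-2.483074, 2.341180) → (-2.203874, -0.963965)
(x(0.36), y(0.36)) ≈ (-2.2039, -0.9640)

-2.2039, -0.9640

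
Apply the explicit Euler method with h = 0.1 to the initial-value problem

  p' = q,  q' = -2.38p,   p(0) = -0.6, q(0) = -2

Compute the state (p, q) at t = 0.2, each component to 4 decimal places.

Euler on (p,q): p_{n+1} = p_n + h·p', q_{n+1} = q_n + h·q'.
0.000000: (-0.600000, -2.000000); f=(-2.000000, 1.428000) → (-0.800000, -1.857200)
0.100000: (-0.800000, -1.857200); f=(-1.857200, 1.904000) → (-0.985720, -1.666800)
(p(0.2), q(0.2)) ≈ (-0.9857, -1.6668)

-0.9857, -1.6668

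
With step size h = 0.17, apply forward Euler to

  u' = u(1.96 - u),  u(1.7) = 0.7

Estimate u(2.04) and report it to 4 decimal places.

Euler: u_{n+1} = u_n + h·f(x_n, u_n).
x=1.700000, u=0.700000: f=0.882000 → u ← 0.700000 + 0.17·0.882000 = 0.849940
x=1.870000, u=0.849940: f=0.943484 → u ← 0.849940 + 0.17·0.943484 = 1.010332
u(2.04) ≈ 1.0103

1.0103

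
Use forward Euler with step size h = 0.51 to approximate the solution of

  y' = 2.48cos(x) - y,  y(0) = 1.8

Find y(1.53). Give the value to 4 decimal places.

1.7183

Euler: y_{n+1} = y_n + h·f(x_n, y_n).
x=0.000000, y=1.800000: f=0.680000 → y ← 1.800000 + 0.51·0.680000 = 2.146800
x=0.510000, y=2.146800: f=0.017606 → y ← 2.146800 + 0.51·0.017606 = 2.155779
x=1.020000, y=2.155779: f=-0.857832 → y ← 2.155779 + 0.51·(-0.857832) = 1.718285
y(1.53) ≈ 1.7183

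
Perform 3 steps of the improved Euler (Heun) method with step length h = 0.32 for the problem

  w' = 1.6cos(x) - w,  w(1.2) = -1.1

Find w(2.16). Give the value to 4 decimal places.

Heun: k1 = f(x_n, w_n); k2 = f(x_n + h, w_n + h·k1); w_{n+1} = w_n + (h/2)·(k1 + k2).
x=1.200000, w=-1.100000:
  k1 = f(1.200000, -1.100000) = 1.679772
  k2 = f(1.520000, -0.562473) = 0.643712
  w ← -1.100000 + (0.32/2)·(1.679772 + 0.643712) = -0.728242
x=1.520000, w=-0.728242:
  k1 = f(1.520000, -0.728242) = 0.809482
  k2 = f(1.840000, -0.469208) = 0.043666
  w ← -0.728242 + (0.32/2)·(0.809482 + 0.043666) = -0.591739
x=1.840000, w=-0.591739:
  k1 = f(1.840000, -0.591739) = 0.166197
  k2 = f(2.160000, -0.538556) = -0.350563
  w ← -0.591739 + (0.32/2)·(0.166197 + (-0.350563)) = -0.621237
w(2.16) ≈ -0.6212

-0.6212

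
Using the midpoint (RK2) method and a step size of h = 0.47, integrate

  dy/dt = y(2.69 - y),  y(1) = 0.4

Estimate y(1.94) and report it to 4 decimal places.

Midpoint: k1 = f(t_n, y_n); k2 = f(t_n + h/2, y_n + (h/2)·k1); y_{n+1} = y_n + h·k2.
t=1.000000, y=0.400000:
  k1 = f(1.000000, 0.400000) = 0.916000
  k2 = f(1.235000, 0.615260) = 1.276505
  y ← 0.400000 + 0.47·1.276505 = 0.999957
t=1.470000, y=0.999957:
  k1 = f(1.470000, 0.999957) = 1.689970
  k2 = f(1.705000, 1.397100) = 1.806311
  y ← 0.999957 + 0.47·1.806311 = 1.848923
y(1.94) ≈ 1.8489

1.8489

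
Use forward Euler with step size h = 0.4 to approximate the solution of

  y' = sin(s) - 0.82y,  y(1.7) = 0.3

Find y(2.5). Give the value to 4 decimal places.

0.7473

Euler: y_{n+1} = y_n + h·f(s_n, y_n).
s=1.700000, y=0.300000: f=0.745665 → y ← 0.300000 + 0.4·0.745665 = 0.598266
s=2.100000, y=0.598266: f=0.372631 → y ← 0.598266 + 0.4·0.372631 = 0.747318
y(2.5) ≈ 0.7473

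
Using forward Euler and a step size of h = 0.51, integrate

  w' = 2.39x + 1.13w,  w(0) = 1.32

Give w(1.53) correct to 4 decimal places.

Euler: w_{n+1} = w_n + h·f(x_n, w_n).
x=0.000000, w=1.320000: f=1.491600 → w ← 1.320000 + 0.51·1.491600 = 2.080716
x=0.510000, w=2.080716: f=3.570109 → w ← 2.080716 + 0.51·3.570109 = 3.901472
x=1.020000, w=3.901472: f=6.846463 → w ← 3.901472 + 0.51·6.846463 = 7.393168
w(1.53) ≈ 7.3932

7.3932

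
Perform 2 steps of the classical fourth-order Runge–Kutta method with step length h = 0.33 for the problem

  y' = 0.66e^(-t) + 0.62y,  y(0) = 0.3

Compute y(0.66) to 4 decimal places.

0.8545

RK4: k1 = f(t_n, y_n); k2 = f(t_n + h/2, y_n + (h/2)·k1); k3 = f(t_n + h/2, y_n + (h/2)·k2); k4 = f(t_n + h, y_n + h·k3); y_{n+1} = y_n + (h/6)·(k1 + 2k2 + 2k3 + k4).
t=0.000000, y=0.300000:
  k1 = f(0.000000, 0.300000) = 0.846000
  k2 = f(0.165000, 0.439590) = 0.832156
  k3 = f(0.165000, 0.437306) = 0.830739
  k4 = f(0.330000, 0.574144) = 0.830459
  y ← 0.300000 + (0.33/6)·(k1 + 2k2 + 2k3 + k4) = 0.575124
t=0.330000, y=0.575124:
  k1 = f(0.330000, 0.575124) = 0.831066
  k2 = f(0.495000, 0.712250) = 0.843912
  k3 = f(0.495000, 0.714369) = 0.845226
  k4 = f(0.660000, 0.854048) = 0.870632
  y ← 0.575124 + (0.33/6)·(k1 + 2k2 + 2k3 + k4) = 0.854522
y(0.66) ≈ 0.8545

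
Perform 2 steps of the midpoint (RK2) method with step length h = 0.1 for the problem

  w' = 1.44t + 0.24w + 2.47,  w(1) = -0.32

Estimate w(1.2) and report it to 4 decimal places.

0.4944

Midpoint: k1 = f(t_n, w_n); k2 = f(t_n + h/2, w_n + (h/2)·k1); w_{n+1} = w_n + h·k2.
t=1.000000, w=-0.320000:
  k1 = f(1.000000, -0.320000) = 3.833200
  k2 = f(1.050000, -0.128340) = 3.951198
  w ← -0.320000 + 0.1·3.951198 = 0.075120
t=1.100000, w=0.075120:
  k1 = f(1.100000, 0.075120) = 4.072029
  k2 = f(1.150000, 0.278721) = 4.192893
  w ← 0.075120 + 0.1·4.192893 = 0.494409
w(1.2) ≈ 0.4944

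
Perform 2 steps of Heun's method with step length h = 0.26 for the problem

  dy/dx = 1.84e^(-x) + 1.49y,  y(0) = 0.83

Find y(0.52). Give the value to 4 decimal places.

2.9283

Heun: k1 = f(x_n, y_n); k2 = f(x_n + h, y_n + h·k1); y_{n+1} = y_n + (h/2)·(k1 + k2).
x=0.000000, y=0.830000:
  k1 = f(0.000000, 0.830000) = 3.076700
  k2 = f(0.260000, 1.629942) = 3.847348
  y ← 0.830000 + (0.26/2)·(3.076700 + 3.847348) = 1.730126
x=0.260000, y=1.730126:
  k1 = f(0.260000, 1.730126) = 3.996623
  k2 = f(0.520000, 2.769248) = 5.220098
  y ← 1.730126 + (0.26/2)·(3.996623 + 5.220098) = 2.928300
y(0.52) ≈ 2.9283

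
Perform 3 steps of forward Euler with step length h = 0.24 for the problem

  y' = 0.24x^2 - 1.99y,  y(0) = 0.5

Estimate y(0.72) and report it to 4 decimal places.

0.0863

Euler: y_{n+1} = y_n + h·f(x_n, y_n).
x=0.000000, y=0.500000: f=-0.995000 → y ← 0.500000 + 0.24·(-0.995000) = 0.261200
x=0.240000, y=0.261200: f=-0.505964 → y ← 0.261200 + 0.24·(-0.505964) = 0.139769
x=0.480000, y=0.139769: f=-0.222844 → y ← 0.139769 + 0.24·(-0.222844) = 0.086286
y(0.72) ≈ 0.0863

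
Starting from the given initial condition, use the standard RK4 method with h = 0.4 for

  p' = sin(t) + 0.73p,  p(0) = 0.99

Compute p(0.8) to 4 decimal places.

RK4: k1 = f(t_n, p_n); k2 = f(t_n + h/2, p_n + (h/2)·k1); k3 = f(t_n + h/2, p_n + (h/2)·k2); k4 = f(t_n + h, p_n + h·k3); p_{n+1} = p_n + (h/6)·(k1 + 2k2 + 2k3 + k4).
t=0.000000, p=0.990000:
  k1 = f(0.000000, 0.990000) = 0.722700
  k2 = f(0.200000, 1.134540) = 1.026884
  k3 = f(0.200000, 1.195377) = 1.071294
  k4 = f(0.400000, 1.418518) = 1.424936
  p ← 0.990000 + (0.4/6)·(k1 + 2k2 + 2k3 + k4) = 1.412933
t=0.400000, p=1.412933:
  k1 = f(0.400000, 1.412933) = 1.420859
  k2 = f(0.600000, 1.697105) = 1.803529
  k3 = f(0.600000, 1.773639) = 1.859399
  k4 = f(0.800000, 2.156692) = 2.291741
  p ← 1.412933 + (0.4/6)·(k1 + 2k2 + 2k3 + k4) = 2.148830
p(0.8) ≈ 2.1488

2.1488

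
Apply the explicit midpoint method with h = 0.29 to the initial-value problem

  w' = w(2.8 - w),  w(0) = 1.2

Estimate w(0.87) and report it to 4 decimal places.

Midpoint: k1 = f(t_n, w_n); k2 = f(t_n + h/2, w_n + (h/2)·k1); w_{n+1} = w_n + h·k2.
t=0.000000, w=1.200000:
  k1 = f(0.000000, 1.200000) = 1.920000
  k2 = f(0.145000, 1.478400) = 1.953853
  w ← 1.200000 + 0.29·1.953853 = 1.766617
t=0.290000, w=1.766617:
  k1 = f(0.290000, 1.766617) = 1.825592
  k2 = f(0.435000, 2.031328) = 1.561425
  w ← 1.766617 + 0.29·1.561425 = 2.219431
t=0.580000, w=2.219431:
  k1 = f(0.580000, 2.219431) = 1.288533
  k2 = f(0.725000, 2.406268) = 0.947425
  w ← 2.219431 + 0.29·0.947425 = 2.494184
w(0.87) ≈ 2.4942

2.4942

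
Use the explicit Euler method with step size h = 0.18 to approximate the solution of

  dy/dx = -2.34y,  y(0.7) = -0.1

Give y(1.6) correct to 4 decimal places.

-0.0065

Euler: y_{n+1} = y_n + h·f(x_n, y_n).
x=0.700000, y=-0.100000: f=0.234000 → y ← -0.100000 + 0.18·0.234000 = -0.057880
x=0.880000, y=-0.057880: f=0.135439 → y ← -0.057880 + 0.18·0.135439 = -0.033501
x=1.060000, y=-0.033501: f=0.078392 → y ← -0.033501 + 0.18·0.078392 = -0.019390
x=1.240000, y=-0.019390: f=0.045373 → y ← -0.019390 + 0.18·0.045373 = -0.011223
x=1.420000, y=-0.011223: f=0.026262 → y ← -0.011223 + 0.18·0.026262 = -0.006496
y(1.6) ≈ -0.0065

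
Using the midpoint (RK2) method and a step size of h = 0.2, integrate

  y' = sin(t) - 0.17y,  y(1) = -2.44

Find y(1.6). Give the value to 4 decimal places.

-1.6602

Midpoint: k1 = f(t_n, y_n); k2 = f(t_n + h/2, y_n + (h/2)·k1); y_{n+1} = y_n + h·k2.
t=1.000000, y=-2.440000:
  k1 = f(1.000000, -2.440000) = 1.256271
  k2 = f(1.100000, -2.314373) = 1.284651
  y ← -2.440000 + 0.2·1.284651 = -2.183070
t=1.200000, y=-2.183070:
  k1 = f(1.200000, -2.183070) = 1.303161
  k2 = f(1.300000, -2.052754) = 1.312526
  y ← -2.183070 + 0.2·1.312526 = -1.920565
t=1.400000, y=-1.920565:
  k1 = f(1.400000, -1.920565) = 1.311946
  k2 = f(1.500000, -1.789370) = 1.301688
  y ← -1.920565 + 0.2·1.301688 = -1.660227
y(1.6) ≈ -1.6602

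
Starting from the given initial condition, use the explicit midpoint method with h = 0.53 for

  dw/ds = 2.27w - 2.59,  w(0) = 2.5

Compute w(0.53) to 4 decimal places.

5.1186

Midpoint: k1 = f(s_n, w_n); k2 = f(s_n + h/2, w_n + (h/2)·k1); w_{n+1} = w_n + h·k2.
s=0.000000, w=2.500000:
  k1 = f(0.000000, 2.500000) = 3.085000
  k2 = f(0.265000, 3.317525) = 4.940782
  w ← 2.500000 + 0.53·4.940782 = 5.118614
w(0.53) ≈ 5.1186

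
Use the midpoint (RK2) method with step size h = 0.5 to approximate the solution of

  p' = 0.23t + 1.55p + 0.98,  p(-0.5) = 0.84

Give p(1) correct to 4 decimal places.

12.4755

Midpoint: k1 = f(t_n, p_n); k2 = f(t_n + h/2, p_n + (h/2)·k1); p_{n+1} = p_n + h·k2.
t=-0.500000, p=0.840000:
  k1 = f(-0.500000, 0.840000) = 2.167000
  k2 = f(-0.250000, 1.381750) = 3.064212
  p ← 0.840000 + 0.5·3.064212 = 2.372106
t=0.000000, p=2.372106:
  k1 = f(0.000000, 2.372106) = 4.656765
  k2 = f(0.250000, 3.536297) = 6.518761
  p ← 2.372106 + 0.5·6.518761 = 5.631487
t=0.500000, p=5.631487:
  k1 = f(0.500000, 5.631487) = 9.823804
  k2 = f(0.750000, 8.087438) = 13.688029
  p ← 5.631487 + 0.5·13.688029 = 12.475501
p(1) ≈ 12.4755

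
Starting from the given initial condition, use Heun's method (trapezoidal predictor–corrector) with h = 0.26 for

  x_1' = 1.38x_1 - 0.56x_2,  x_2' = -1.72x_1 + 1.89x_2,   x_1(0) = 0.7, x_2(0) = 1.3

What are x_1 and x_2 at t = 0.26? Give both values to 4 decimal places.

Heun on (x_1,x_2): k1 = f(t_n, state_n); k2 = f(t_n + h, state_n + h·k1); state_{n+1} = state_n + (h/2)·(k1 + k2).
0.000000: (0.700000, 1.300000)
  k1 = (0.238000, 1.253000)
  predictor → (0.761880, 1.625780)
  k2 = (0.140958, 1.762291)
  → (0.749264, 1.691988)
(x_1(0.26), x_2(0.26)) ≈ (0.7493, 1.6920)

0.7493, 1.6920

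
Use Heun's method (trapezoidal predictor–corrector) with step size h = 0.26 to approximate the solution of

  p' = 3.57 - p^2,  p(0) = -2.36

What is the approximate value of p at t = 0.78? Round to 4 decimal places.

Heun: k1 = f(t_n, p_n); k2 = f(t_n + h, p_n + h·k1); p_{n+1} = p_n + (h/2)·(k1 + k2).
t=0.000000, p=-2.360000:
  k1 = f(0.000000, -2.360000) = -1.999600
  k2 = f(0.260000, -2.879896) = -4.723801
  p ← -2.360000 + (0.26/2)·(-1.999600 + (-4.723801)) = -3.234042
t=0.260000, p=-3.234042:
  k1 = f(0.260000, -3.234042) = -6.889028
  k2 = f(0.520000, -5.025190) = -21.682530
  p ← -3.234042 + (0.26/2)·(-6.889028 + (-21.682530)) = -6.948345
t=0.520000, p=-6.948345:
  k1 = f(0.520000, -6.948345) = -44.709494
  k2 = f(0.780000, -18.572813) = -341.379389
  p ← -6.948345 + (0.26/2)·(-44.709494 + (-341.379389)) = -57.139900
p(0.78) ≈ -57.1399

-57.1399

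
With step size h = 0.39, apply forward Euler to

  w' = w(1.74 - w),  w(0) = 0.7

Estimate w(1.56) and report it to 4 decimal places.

Euler: w_{n+1} = w_n + h·f(t_n, w_n).
t=0.000000, w=0.700000: f=0.728000 → w ← 0.700000 + 0.39·0.728000 = 0.983920
t=0.390000, w=0.983920: f=0.743922 → w ← 0.983920 + 0.39·0.743922 = 1.274050
t=0.780000, w=1.274050: f=0.593644 → w ← 1.274050 + 0.39·0.593644 = 1.505571
t=1.170000, w=1.505571: f=0.352950 → w ← 1.505571 + 0.39·0.352950 = 1.643221
w(1.56) ≈ 1.6432

1.6432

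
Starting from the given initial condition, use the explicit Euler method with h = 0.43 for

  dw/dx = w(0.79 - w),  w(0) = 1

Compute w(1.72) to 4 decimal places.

Euler: w_{n+1} = w_n + h·f(x_n, w_n).
x=0.000000, w=1.000000: f=-0.210000 → w ← 1.000000 + 0.43·(-0.210000) = 0.909700
x=0.430000, w=0.909700: f=-0.108891 → w ← 0.909700 + 0.43·(-0.108891) = 0.862877
x=0.860000, w=0.862877: f=-0.062884 → w ← 0.862877 + 0.43·(-0.062884) = 0.835837
x=1.290000, w=0.835837: f=-0.038312 → w ← 0.835837 + 0.43·(-0.038312) = 0.819363
w(1.72) ≈ 0.8194

0.8194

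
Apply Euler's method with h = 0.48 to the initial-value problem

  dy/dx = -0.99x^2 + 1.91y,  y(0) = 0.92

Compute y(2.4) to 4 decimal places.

17.7845

Euler: y_{n+1} = y_n + h·f(x_n, y_n).
x=0.000000, y=0.920000: f=1.757200 → y ← 0.920000 + 0.48·1.757200 = 1.763456
x=0.480000, y=1.763456: f=3.140105 → y ← 1.763456 + 0.48·3.140105 = 3.270706
x=0.960000, y=3.270706: f=5.334665 → y ← 3.270706 + 0.48·5.334665 = 5.831346
x=1.440000, y=5.831346: f=9.085006 → y ← 5.831346 + 0.48·9.085006 = 10.192149
x=1.920000, y=10.192149: f=15.817468 → y ← 10.192149 + 0.48·15.817468 = 17.784533
y(2.4) ≈ 17.7845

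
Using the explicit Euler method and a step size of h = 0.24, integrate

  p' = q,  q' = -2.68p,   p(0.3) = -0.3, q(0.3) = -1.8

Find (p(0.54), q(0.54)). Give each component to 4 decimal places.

Euler on (p,q): p_{n+1} = p_n + h·p', q_{n+1} = q_n + h·q'.
0.300000: (-0.300000, -1.800000); f=(-1.800000, 0.804000) → (-0.732000, -1.607040)
(p(0.54), q(0.54)) ≈ (-0.7320, -1.6070)

-0.7320, -1.6070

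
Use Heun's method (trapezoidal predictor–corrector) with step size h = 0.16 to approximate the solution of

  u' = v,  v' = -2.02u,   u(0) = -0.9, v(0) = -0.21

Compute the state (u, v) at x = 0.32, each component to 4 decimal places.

Heun on (u,v): k1 = f(x_n, state_n); k2 = f(x_n + h, state_n + h·k1); state_{n+1} = state_n + (h/2)·(k1 + k2).
0.000000: (-0.900000, -0.210000)
  k1 = (-0.210000, 1.818000)
  predictor → (-0.933600, 0.080880)
  k2 = (0.080880, 1.885872)
  → (-0.910330, 0.086310)
0.160000: (-0.910330, 0.086310)
  k1 = (0.086310, 1.838866)
  predictor → (-0.896520, 0.380528)
  k2 = (0.380528, 1.810970)
  → (-0.872983, 0.378297)
(u(0.32), v(0.32)) ≈ (-0.8730, 0.3783)

-0.8730, 0.3783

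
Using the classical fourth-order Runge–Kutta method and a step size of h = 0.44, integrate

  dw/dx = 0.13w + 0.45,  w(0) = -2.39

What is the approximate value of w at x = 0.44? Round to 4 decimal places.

-2.3269

RK4: k1 = f(x_n, w_n); k2 = f(x_n + h/2, w_n + (h/2)·k1); k3 = f(x_n + h/2, w_n + (h/2)·k2); k4 = f(x_n + h, w_n + h·k3); w_{n+1} = w_n + (h/6)·(k1 + 2k2 + 2k3 + k4).
x=0.000000, w=-2.390000:
  k1 = f(0.000000, -2.390000) = 0.139300
  k2 = f(0.220000, -2.359354) = 0.143284
  k3 = f(0.220000, -2.358478) = 0.143398
  k4 = f(0.440000, -2.326905) = 0.147502
  w ← -2.390000 + (0.44/6)·(k1 + 2k2 + 2k3 + k4) = -2.326921
w(0.44) ≈ -2.3269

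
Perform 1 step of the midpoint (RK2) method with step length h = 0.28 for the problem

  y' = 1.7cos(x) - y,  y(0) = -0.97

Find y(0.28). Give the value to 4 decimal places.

-0.3317

Midpoint: k1 = f(x_n, y_n); k2 = f(x_n + h/2, y_n + (h/2)·k1); y_{n+1} = y_n + h·k2.
x=0.000000, y=-0.970000:
  k1 = f(0.000000, -0.970000) = 2.670000
  k2 = f(0.140000, -0.596200) = 2.279567
  y ← -0.970000 + 0.28·2.279567 = -0.331721
y(0.28) ≈ -0.3317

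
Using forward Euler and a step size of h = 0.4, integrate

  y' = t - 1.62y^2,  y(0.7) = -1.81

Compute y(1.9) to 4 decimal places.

Euler: y_{n+1} = y_n + h·f(t_n, y_n).
t=0.700000, y=-1.810000: f=-4.607282 → y ← -1.810000 + 0.4·(-4.607282) = -3.652913
t=1.100000, y=-3.652913: f=-20.516911 → y ← -3.652913 + 0.4·(-20.516911) = -11.859677
t=1.500000, y=-11.859677: f=-226.356141 → y ← -11.859677 + 0.4·(-226.356141) = -102.402133
y(1.9) ≈ -102.4021

-102.4021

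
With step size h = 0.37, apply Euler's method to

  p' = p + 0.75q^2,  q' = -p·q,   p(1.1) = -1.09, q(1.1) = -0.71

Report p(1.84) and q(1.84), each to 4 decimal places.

-1.5787, -1.4953

Euler on (p,q): p_{n+1} = p_n + h·p', q_{n+1} = q_n + h·q'.
1.100000: (-1.090000, -0.710000); f=(-0.711925, -0.773900) → (-1.353412, -0.996343)
1.470000: (-1.353412, -0.996343); f=(-0.608888, -1.348463) → (-1.578701, -1.495274)
(p(1.84), q(1.84)) ≈ (-1.5787, -1.4953)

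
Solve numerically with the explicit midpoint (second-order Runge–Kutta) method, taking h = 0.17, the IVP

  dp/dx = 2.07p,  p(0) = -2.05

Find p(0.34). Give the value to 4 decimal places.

-4.0977

Midpoint: k1 = f(x_n, p_n); k2 = f(x_n + h/2, p_n + (h/2)·k1); p_{n+1} = p_n + h·k2.
x=0.000000, p=-2.050000:
  k1 = f(0.000000, -2.050000) = -4.243500
  k2 = f(0.085000, -2.410697) = -4.990144
  p ← -2.050000 + 0.17·(-4.990144) = -2.898324
x=0.170000, p=-2.898324:
  k1 = f(0.170000, -2.898324) = -5.999532
  k2 = f(0.255000, -3.408285) = -7.055149
  p ← -2.898324 + 0.17·(-7.055149) = -4.097700
p(0.34) ≈ -4.0977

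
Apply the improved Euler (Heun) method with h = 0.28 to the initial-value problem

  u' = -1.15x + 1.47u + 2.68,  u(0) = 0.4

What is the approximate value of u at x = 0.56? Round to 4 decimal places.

Heun: k1 = f(x_n, u_n); k2 = f(x_n + h, u_n + h·k1); u_{n+1} = u_n + (h/2)·(k1 + k2).
x=0.000000, u=0.400000:
  k1 = f(0.000000, 0.400000) = 3.268000
  k2 = f(0.280000, 1.315040) = 4.291109
  u ← 0.400000 + (0.28/2)·(3.268000 + 4.291109) = 1.458275
x=0.280000, u=1.458275:
  k1 = f(0.280000, 1.458275) = 4.501665
  k2 = f(0.560000, 2.718741) = 6.032550
  u ← 1.458275 + (0.28/2)·(4.501665 + 6.032550) = 2.933065
u(0.56) ≈ 2.9331

2.9331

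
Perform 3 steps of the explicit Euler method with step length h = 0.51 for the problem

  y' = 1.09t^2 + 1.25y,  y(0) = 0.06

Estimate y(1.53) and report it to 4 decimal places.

1.0786

Euler: y_{n+1} = y_n + h·f(t_n, y_n).
t=0.000000, y=0.060000: f=0.075000 → y ← 0.060000 + 0.51·0.075000 = 0.098250
t=0.510000, y=0.098250: f=0.406322 → y ← 0.098250 + 0.51·0.406322 = 0.305474
t=1.020000, y=0.305474: f=1.515878 → y ← 0.305474 + 0.51·1.515878 = 1.078572
y(1.53) ≈ 1.0786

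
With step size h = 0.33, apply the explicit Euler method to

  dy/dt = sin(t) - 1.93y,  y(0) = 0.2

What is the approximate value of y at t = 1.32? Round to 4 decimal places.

Euler: y_{n+1} = y_n + h·f(t_n, y_n).
t=0.000000, y=0.200000: f=-0.386000 → y ← 0.200000 + 0.33·(-0.386000) = 0.072620
t=0.330000, y=0.072620: f=0.183886 → y ← 0.072620 + 0.33·0.183886 = 0.133303
t=0.660000, y=0.133303: f=0.355843 → y ← 0.133303 + 0.33·0.355843 = 0.250731
t=0.990000, y=0.250731: f=0.352116 → y ← 0.250731 + 0.33·0.352116 = 0.366929
y(1.32) ≈ 0.3669

0.3669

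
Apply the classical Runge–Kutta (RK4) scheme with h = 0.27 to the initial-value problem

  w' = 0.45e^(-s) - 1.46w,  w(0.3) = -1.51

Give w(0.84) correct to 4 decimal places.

RK4: k1 = f(s_n, w_n); k2 = f(s_n + h/2, w_n + (h/2)·k1); k3 = f(s_n + h/2, w_n + (h/2)·k2); k4 = f(s_n + h, w_n + h·k3); w_{n+1} = w_n + (h/6)·(k1 + 2k2 + 2k3 + k4).
s=0.300000, w=-1.510000:
  k1 = f(0.300000, -1.510000) = 2.537968
  k2 = f(0.435000, -1.167374) = 1.995636
  k3 = f(0.435000, -1.240589) = 2.102529
  k4 = f(0.570000, -0.942317) = 1.630269
  w ← -1.510000 + (0.27/6)·(k1 + 2k2 + 2k3 + k4) = -0.953594
s=0.570000, w=-0.953594:
  k1 = f(0.570000, -0.953594) = 1.646734
  k2 = f(0.705000, -0.731285) = 1.290025
  k3 = f(0.705000, -0.779441) = 1.360333
  k4 = f(0.840000, -0.586305) = 1.050274
  w ← -0.953594 + (0.27/6)·(k1 + 2k2 + 2k3 + k4) = -0.593697
w(0.84) ≈ -0.5937

-0.5937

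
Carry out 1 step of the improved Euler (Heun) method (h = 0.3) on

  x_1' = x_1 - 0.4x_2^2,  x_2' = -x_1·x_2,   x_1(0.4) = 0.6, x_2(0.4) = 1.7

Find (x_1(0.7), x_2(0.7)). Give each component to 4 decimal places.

0.4650, 1.4564

Heun on (x_1,x_2): k1 = f(t_n, state_n); k2 = f(t_n + h, state_n + h·k1); state_{n+1} = state_n + (h/2)·(k1 + k2).
0.400000: (0.600000, 1.700000)
  k1 = (-0.556000, -1.020000)
  predictor → (0.433200, 1.394000)
  k2 = (-0.344094, -0.603881)
  → (0.464986, 1.456418)
(x_1(0.7), x_2(0.7)) ≈ (0.4650, 1.4564)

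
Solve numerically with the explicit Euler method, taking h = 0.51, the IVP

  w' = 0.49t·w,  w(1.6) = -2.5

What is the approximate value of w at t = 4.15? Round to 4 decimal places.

Euler: w_{n+1} = w_n + h·f(t_n, w_n).
t=1.600000, w=-2.500000: f=-1.960000 → w ← -2.500000 + 0.51·(-1.960000) = -3.499600
t=2.110000, w=-3.499600: f=-3.618236 → w ← -3.499600 + 0.51·(-3.618236) = -5.344901
t=2.620000, w=-5.344901: f=-6.861783 → w ← -5.344901 + 0.51·(-6.861783) = -8.844410
t=3.130000, w=-8.844410: f=-13.564672 → w ← -8.844410 + 0.51·(-13.564672) = -15.762393
t=3.640000, w=-15.762393: f=-28.113804 → w ← -15.762393 + 0.51·(-28.113804) = -30.100433
w(4.15) ≈ -30.1004

-30.1004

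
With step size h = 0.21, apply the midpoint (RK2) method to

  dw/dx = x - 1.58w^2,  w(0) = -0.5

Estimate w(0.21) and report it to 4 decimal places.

Midpoint: k1 = f(x_n, w_n); k2 = f(x_n + h/2, w_n + (h/2)·k1); w_{n+1} = w_n + h·k2.
x=0.000000, w=-0.500000:
  k1 = f(0.000000, -0.500000) = -0.395000
  k2 = f(0.105000, -0.541475) = -0.358248
  w ← -0.500000 + 0.21·(-0.358248) = -0.575232
w(0.21) ≈ -0.5752

-0.5752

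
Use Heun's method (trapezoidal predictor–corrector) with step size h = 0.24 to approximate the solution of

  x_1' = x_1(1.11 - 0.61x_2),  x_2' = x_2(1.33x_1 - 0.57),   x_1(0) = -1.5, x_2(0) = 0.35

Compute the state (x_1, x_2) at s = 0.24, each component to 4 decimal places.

-1.8862, 0.1939

Heun on (x_1,x_2): k1 = f(s_n, state_n); k2 = f(s_n + h, state_n + h·k1); state_{n+1} = state_n + (h/2)·(k1 + k2).
0.000000: (-1.500000, 0.350000)
  k1 = (-1.344750, -0.897750)
  predictor → (-1.822740, 0.134540)
  k2 = (-1.873650, -0.402846)
  → (-1.886208, 0.193929)
(x_1(0.24), x_2(0.24)) ≈ (-1.8862, 0.1939)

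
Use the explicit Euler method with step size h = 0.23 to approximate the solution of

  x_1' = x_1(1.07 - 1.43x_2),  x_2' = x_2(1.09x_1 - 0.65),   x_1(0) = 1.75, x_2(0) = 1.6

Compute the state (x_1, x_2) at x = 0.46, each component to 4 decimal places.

0.7151, 2.4058

Euler on (x_1,x_2): x_1_{n+1} = x_1_n + h·x_1', x_2_{n+1} = x_2_n + h·x_2'.
0.000000: (1.750000, 1.600000); f=(-2.131500, 2.012000) → (1.259755, 2.062760)
0.230000: (1.259755, 2.062760); f=(-2.368020, 1.491650) → (0.715110, 2.405839)
(x_1(0.46), x_2(0.46)) ≈ (0.7151, 2.4058)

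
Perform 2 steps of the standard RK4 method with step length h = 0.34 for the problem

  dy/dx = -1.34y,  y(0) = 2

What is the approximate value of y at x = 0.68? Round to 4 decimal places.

RK4: k1 = f(x_n, y_n); k2 = f(x_n + h/2, y_n + (h/2)·k1); k3 = f(x_n + h/2, y_n + (h/2)·k2); k4 = f(x_n + h, y_n + h·k3); y_{n+1} = y_n + (h/6)·(k1 + 2k2 + 2k3 + k4).
x=0.000000, y=2.000000:
  k1 = f(0.000000, 2.000000) = -2.680000
  k2 = f(0.170000, 1.544400) = -2.069496
  k3 = f(0.170000, 1.648186) = -2.208569
  k4 = f(0.340000, 1.249087) = -1.673776
  y ← 2.000000 + (0.34/6)·(k1 + 2k2 + 2k3 + k4) = 1.268439
x=0.340000, y=1.268439:
  k1 = f(0.340000, 1.268439) = -1.699708
  k2 = f(0.510000, 0.979488) = -1.312514
  k3 = f(0.510000, 1.045311) = -1.400717
  k4 = f(0.680000, 0.792195) = -1.061541
  y ← 1.268439 + (0.34/6)·(k1 + 2k2 + 2k3 + k4) = 0.804468
y(0.68) ≈ 0.8045

0.8045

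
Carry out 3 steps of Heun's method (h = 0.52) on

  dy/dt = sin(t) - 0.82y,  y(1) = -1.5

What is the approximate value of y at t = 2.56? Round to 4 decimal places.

Heun: k1 = f(t_n, y_n); k2 = f(t_n + h, y_n + h·k1); y_{n+1} = y_n + (h/2)·(k1 + k2).
t=1.000000, y=-1.500000:
  k1 = f(1.000000, -1.500000) = 2.071471
  k2 = f(1.520000, -0.422835) = 1.345435
  y ← -1.500000 + (0.52/2)·(2.071471 + 1.345435) = -0.611604
t=1.520000, y=-0.611604:
  k1 = f(1.520000, -0.611604) = 1.500226
  k2 = f(2.040000, 0.168513) = 0.753748
  y ← -0.611604 + (0.52/2)·(1.500226 + 0.753748) = -0.025571
t=2.040000, y=-0.025571:
  k1 = f(2.040000, -0.025571) = 0.912897
  k2 = f(2.560000, 0.449135) = 0.181065
  y ← -0.025571 + (0.52/2)·(0.912897 + 0.181065) = 0.258859
y(2.56) ≈ 0.2589

0.2589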